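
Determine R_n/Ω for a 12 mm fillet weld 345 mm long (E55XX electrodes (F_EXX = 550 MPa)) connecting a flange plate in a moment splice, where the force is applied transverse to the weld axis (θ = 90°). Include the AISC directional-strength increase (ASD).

t_e = 0.707 × 12 = 8.484 mm; A_we = 8.484 × 345 = 2927 mm².
Directional factor: 1.0 + 0.5 sin^1.5(90°) = 1.5.
F_nw = 0.6 × 550 × 1.5 = 495 MPa.
R_n/Ω = (495 × 2927) / 2.0 × 10⁻³ = 724.4 kN.

R_n/Ω ≈ 724 kN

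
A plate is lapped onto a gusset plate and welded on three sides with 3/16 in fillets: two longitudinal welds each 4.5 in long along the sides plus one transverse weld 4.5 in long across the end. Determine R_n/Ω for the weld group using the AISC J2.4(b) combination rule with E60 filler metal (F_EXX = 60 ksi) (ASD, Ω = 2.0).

R_n/Ω ≈ 34.4 kip

t_e = 0.707 × 0.1875 = 0.1326 in.
R_nwl = 0.6 × 60 × 0.1326 × 9 = 42.95 kip (longitudinal, 2 welds).
R_nwt = 0.6 × 60 × 0.1326 × 4.5 = 21.48 kip (transverse, base value).
(i) R_nwl + R_nwt = 64.43 kip; (ii) 0.85 R_nwl + 1.5 R_nwt = 68.72 kip.
R_n = max = 68.72 kip [governs: (ii)]; R_n/Ω = 34.36 kip.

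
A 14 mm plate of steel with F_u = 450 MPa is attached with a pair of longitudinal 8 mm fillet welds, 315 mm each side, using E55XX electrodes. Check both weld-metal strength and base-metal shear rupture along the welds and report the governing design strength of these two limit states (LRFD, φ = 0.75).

φR_n ≈ 882 kN (weld metal governs)

E55XX → F_EXX = 550 MPa.
t_e = 0.707 × 8 = 5.656 mm; L = 630 mm.
Weld metal: φR_n = 0.75 × 0.6 × 550 × 5.656 × 630 × 10⁻³ = 881.9 kN.
Base metal (shear rupture): φR_n = 0.75 × 0.6 × 450 × 14 × 630 × 10⁻³ = 1786 kN.
Governing: weld metal.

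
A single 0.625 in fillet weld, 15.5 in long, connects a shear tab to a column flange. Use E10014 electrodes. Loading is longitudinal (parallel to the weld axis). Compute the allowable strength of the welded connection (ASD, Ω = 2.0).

E100XX → F_EXX = 100 ksi.
Effective throat t_e = 0.707 × 0.625 = 0.4419 in.
Total length L = 15.5 in; A_we = 0.4419 × 15.5 = 6.849 in².
F_nw = 0.6 F_EXX = 0.6 × 100 = 60 ksi.
R_n = 60 × 6.849 = 410.9 kips; R_n/Ω = 410.9/2.0 = 205.5 kips.

R_n/Ω ≈ 205 kips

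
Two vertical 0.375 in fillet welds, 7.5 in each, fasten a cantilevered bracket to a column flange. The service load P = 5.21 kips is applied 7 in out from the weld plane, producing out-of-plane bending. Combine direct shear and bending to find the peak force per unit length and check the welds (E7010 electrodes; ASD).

E70XX → F_EXX = 70 ksi.
L_w = 2 × 7.5 = 15 in; section modulus (unit throat) S = 2 × L²/6 = 18.75 in².
Direct shear f_v = P/L_w = 5.21/15 = 0.3473 kip/in.
Moment M = P × e = 5.21 × 7 = 36.47 kip·in; bending f_b = M/S = 1.945 kip/in.
f_max = √(f_v² + f_b²) = √(0.3473² + 1.945²) = 1.976 kip/in.
r_n/Ω = (1/2.0) × 0.6 × 70 × (0.707 × 0.375) = 5.568 kip/in → adequate.

f_max ≈ 1.98 kip/in; adequate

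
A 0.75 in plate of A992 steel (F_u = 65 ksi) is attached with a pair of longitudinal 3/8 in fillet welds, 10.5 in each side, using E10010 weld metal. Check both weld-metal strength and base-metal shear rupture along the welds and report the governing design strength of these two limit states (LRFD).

φR_n ≈ 251 kip (weld metal governs)

E100XX → F_EXX = 100 ksi.
t_e = 0.707 × 0.375 = 0.2651 in; L = 21 in.
Weld metal: φR_n = 0.75 × 0.6 × 100 × 0.2651 × 21 = 250.5 kip.
Base metal (shear rupture): φR_n = 0.75 × 0.6 × 65 × 0.75 × 21 = 460.7 kip.
Governing: weld metal.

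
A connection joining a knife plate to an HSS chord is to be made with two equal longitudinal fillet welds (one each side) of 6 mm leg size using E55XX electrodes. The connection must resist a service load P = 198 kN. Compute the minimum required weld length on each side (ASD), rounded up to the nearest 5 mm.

E55XX → F_EXX = 550 MPa.
Throat t_e = 0.707 × 6 = 4.242 mm.
r_n/Ω = (0.6 × 550 × 4.242) / 2.0 = 699.9 N/mm = 0.6999 kN/mm.
L_req = P / (r_n/Ω) = 198 / 0.6999 = 282.9 mm total.
Per side: 282.9 / 2 = 141.4 mm.
Round up → use L = 145 mm on each side.

L = 145 mm on each side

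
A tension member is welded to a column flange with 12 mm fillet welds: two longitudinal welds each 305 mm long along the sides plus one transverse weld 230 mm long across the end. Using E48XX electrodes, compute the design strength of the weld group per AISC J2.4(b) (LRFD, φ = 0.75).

φR_n ≈ 1580 kN

E48XX → F_EXX = 480 MPa.
t_e = 0.707 × 12 = 8.484 mm.
R_nwl = 0.6 × 480 × 8.484 × 610 × 10⁻³ = 1490 kN (longitudinal, 2 welds).
R_nwt = 0.6 × 480 × 8.484 × 230 × 10⁻³ = 562 kN (transverse, base value).
(i) R_nwl + R_nwt = 2052 kN; (ii) 0.85 R_nwl + 1.5 R_nwt = 2110 kN.
R_n = max = 2110 kN [governs: (ii)]; φR_n = 1582 kN.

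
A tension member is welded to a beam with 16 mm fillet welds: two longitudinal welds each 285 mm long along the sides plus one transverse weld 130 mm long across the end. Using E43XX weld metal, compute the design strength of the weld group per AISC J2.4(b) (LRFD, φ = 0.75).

E43XX → F_EXX = 430 MPa.
t_e = 0.707 × 16 = 11.31 mm.
R_nwl = 0.6 × 430 × 11.31 × 570 × 10⁻³ = 1664 kN (longitudinal, 2 welds).
R_nwt = 0.6 × 430 × 11.31 × 130 × 10⁻³ = 379.4 kN (transverse, base value).
(i) R_nwl + R_nwt = 2043 kN; (ii) 0.85 R_nwl + 1.5 R_nwt = 1983 kN.
R_n = max = 2043 kN [governs: (i)]; φR_n = 1532 kN.

φR_n ≈ 1530 kN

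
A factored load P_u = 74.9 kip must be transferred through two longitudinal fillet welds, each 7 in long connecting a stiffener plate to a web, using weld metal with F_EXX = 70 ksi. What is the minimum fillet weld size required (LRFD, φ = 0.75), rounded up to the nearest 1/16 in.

w = 1/4 in

Total weld length L = 14 in.
Required throat t_e = P_u / (φ × 0.6 F_EXX × L) = 74.9 / (0.75 × 0.6 × 70 × 14) = 0.1698 in.
Required leg w = t_e / 0.707 = 0.2402 in → use 1/4 in.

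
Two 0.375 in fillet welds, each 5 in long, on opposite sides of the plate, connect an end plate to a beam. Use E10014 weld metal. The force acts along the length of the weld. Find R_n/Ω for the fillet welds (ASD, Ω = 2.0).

R_n/Ω ≈ 79.5 kips

E100XX → F_EXX = 100 ksi.
Effective throat t_e = 0.707 × 0.375 = 0.2651 in.
Total length L = 10 in; A_we = 0.2651 × 10 = 2.651 in².
F_nw = 0.6 F_EXX = 0.6 × 100 = 60 ksi.
R_n = 60 × 2.651 = 159.1 kips; R_n/Ω = 159.1/2.0 = 79.54 kips.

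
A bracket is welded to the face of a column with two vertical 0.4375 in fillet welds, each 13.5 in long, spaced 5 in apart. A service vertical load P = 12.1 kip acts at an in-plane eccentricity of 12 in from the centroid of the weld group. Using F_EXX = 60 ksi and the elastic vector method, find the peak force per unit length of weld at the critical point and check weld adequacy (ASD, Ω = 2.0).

Total weld length L_w = 27 in. Treat welds as unit-width lines.
Polar moment about centroid: J = 2[d³/12 + d(b/2)²] = 2[13.5³/12 + 13.5×2.5²] = 578.8 in³.
Direct shear f_v = P/L_w = 12.1 / 27 = 0.4481 kip/in (vertical).
Torsion M = P·e = 12.1 × 12 = 145.2 kip·in.
Critical point at (x, y) = (2.5, 6.75) from centroid. f_tx = M·y/J = 1.693 kip/in; f_ty = M·x/J = 0.6271 kip/in.
Resultant f_max = √[f_tx² + (f_v + f_ty)²] = √[1.693² + (0.4481 + 0.6271)²] = 2.006 kip/in.
Capacity per unit length: r_n/Ω = (1/2.0) × 0.6 × 60 × (0.707 × 0.4375) = 5.568 kip/in.
2.006 ≤ 5.568 → adequate.

f_max ≈ 2.01 kip/in; adequate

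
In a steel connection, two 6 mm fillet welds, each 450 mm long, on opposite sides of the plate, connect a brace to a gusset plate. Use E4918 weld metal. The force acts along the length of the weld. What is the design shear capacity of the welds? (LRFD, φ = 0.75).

φR_n ≈ 842 kN

E49XX → F_EXX = 490 MPa.
Effective throat t_e = 0.707 × 6 = 4.242 mm.
Total length L = 900 mm; A_we = 4.242 × 900 = 3818 mm².
F_nw = 0.6 F_EXX = 0.6 × 490 = 294 MPa.
φR_n = 0.75 × 294 × 3818 × 10⁻³ = 841.8 kN.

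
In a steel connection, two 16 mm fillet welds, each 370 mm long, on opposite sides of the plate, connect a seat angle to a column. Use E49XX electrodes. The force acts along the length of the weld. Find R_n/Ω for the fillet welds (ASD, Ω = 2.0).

R_n/Ω ≈ 1230 kN

E49XX → F_EXX = 490 MPa.
Effective throat t_e = 0.707 × 16 = 11.31 mm.
Total length L = 740 mm; A_we = 11.31 × 740 = 8371 mm².
F_nw = 0.6 F_EXX = 0.6 × 490 = 294 MPa.
R_n = 294 × 8371 × 10⁻³ = 2461 kN; R_n/Ω = 2461/2.0 = 1231 kN.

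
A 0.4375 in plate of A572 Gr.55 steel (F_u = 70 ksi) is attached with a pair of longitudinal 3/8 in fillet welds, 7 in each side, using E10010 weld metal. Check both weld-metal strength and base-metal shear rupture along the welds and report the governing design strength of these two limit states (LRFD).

φR_n ≈ 167 kip (weld metal governs)

E100XX → F_EXX = 100 ksi.
t_e = 0.707 × 0.375 = 0.2651 in; L = 14 in.
Weld metal: φR_n = 0.75 × 0.6 × 100 × 0.2651 × 14 = 167 kip.
Base metal (shear rupture): φR_n = 0.75 × 0.6 × 70 × 0.4375 × 14 = 192.9 kip.
Governing: weld metal.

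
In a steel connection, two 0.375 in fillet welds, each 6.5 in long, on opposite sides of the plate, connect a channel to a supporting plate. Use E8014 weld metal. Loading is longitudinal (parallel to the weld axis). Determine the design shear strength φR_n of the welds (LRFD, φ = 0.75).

E80XX → F_EXX = 80 ksi.
Effective throat t_e = 0.707 × 0.375 = 0.2651 in.
Total length L = 13 in; A_we = 0.2651 × 13 = 3.447 in².
F_nw = 0.6 F_EXX = 0.6 × 80 = 48 ksi.
φR_n = 0.75 × 48 × 3.447 = 124.1 kips.

φR_n ≈ 124 kips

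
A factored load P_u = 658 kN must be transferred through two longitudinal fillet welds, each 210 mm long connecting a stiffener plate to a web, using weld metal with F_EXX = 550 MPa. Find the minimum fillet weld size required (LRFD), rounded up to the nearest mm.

w = 9 mm

Total weld length L = 420 mm.
Required throat t_e = P_u / (φ × 0.6 F_EXX × L) = 658 / (0.75 × 0.6 × 550 × 420 × 10⁻³) = 6.33 mm.
Required leg w = t_e / 0.707 = 8.953 mm → use 9 mm.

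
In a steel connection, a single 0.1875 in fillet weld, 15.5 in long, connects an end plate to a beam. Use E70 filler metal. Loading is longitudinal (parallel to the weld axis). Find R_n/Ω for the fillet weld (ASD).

E70XX → F_EXX = 70 ksi.
Effective throat t_e = 0.707 × 0.1875 = 0.1326 in.
Total length L = 15.5 in; A_we = 0.1326 × 15.5 = 2.055 in².
F_nw = 0.6 F_EXX = 0.6 × 70 = 42 ksi.
R_n = 42 × 2.055 = 86.3 kips; R_n/Ω = 86.3/2.0 = 43.15 kips.

R_n/Ω ≈ 43.1 kips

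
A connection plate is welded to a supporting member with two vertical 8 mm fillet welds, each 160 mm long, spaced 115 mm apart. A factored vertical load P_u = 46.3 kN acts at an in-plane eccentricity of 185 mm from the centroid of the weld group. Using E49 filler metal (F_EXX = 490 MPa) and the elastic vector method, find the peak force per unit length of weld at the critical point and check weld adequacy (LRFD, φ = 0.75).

Total weld length L_w = 320 mm. Treat welds as unit-width lines.
Polar moment about centroid: J = 2[d³/12 + d(b/2)²] = 2[160³/12 + 160×57.5²] = 1741000 mm³.
Direct shear f_v = P/L_w = 46.3×10³ / 320 = 144.7 N/mm (vertical).
Torsion M = P·e = 46.3×10³ × 185 = 8565500 N·mm.
Critical point at (x, y) = (57.5, 80) from centroid. f_tx = M·y/J = 393.7 N/mm; f_ty = M·x/J = 282.9 N/mm.
Resultant f_max = √[f_tx² + (f_v + f_ty)²] = √[393.7² + (144.7 + 282.9)²] = 581.2 N/mm.
Capacity per unit length: φr_n = 0.75 × 0.6 × 490 × (0.707 × 8) = 1247 N/mm.
581.2 ≤ 1247 → adequate.

f_max ≈ 581 N/mm; adequate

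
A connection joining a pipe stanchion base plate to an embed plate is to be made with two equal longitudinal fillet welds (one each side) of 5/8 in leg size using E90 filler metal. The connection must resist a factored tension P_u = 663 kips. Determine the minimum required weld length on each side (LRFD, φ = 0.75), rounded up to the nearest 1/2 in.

E90XX → F_EXX = 90 ksi.
Throat t_e = 0.707 × 0.625 = 0.4419 in.
φr_n = 0.75 × 0.6 × 90 × 0.4419 = 17.9 kips/in.
L_req = P_u / φr_n = 663 / 17.9 = 37.05 in total.
Per side: 37.05 / 2 = 18.52 in.
Round up → use L = 19 in on each side.

L = 19 in on each side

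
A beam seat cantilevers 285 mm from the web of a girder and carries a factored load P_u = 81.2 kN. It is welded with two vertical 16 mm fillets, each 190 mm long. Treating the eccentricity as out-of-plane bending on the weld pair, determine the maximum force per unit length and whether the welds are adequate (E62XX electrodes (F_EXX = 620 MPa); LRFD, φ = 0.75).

f_max ≈ 1930 N/mm; adequate

L_w = 2 × 190 = 380 mm; section modulus (unit throat) S = 2 × L²/6 = 12030 mm².
Direct shear f_v = P/L_w = 81.2×10³/380 = 213.7 N/mm.
Moment M = P × e = 81.2×10³ × 285 = 23142000 N·mm; bending f_b = M/S = 1923 N/mm.
f_max = √(f_v² + f_b²) = √(213.7² + 1923²) = 1935 N/mm.
φr_n = 0.75 × 0.6 × 620 × (0.707 × 16) = 3156 N/mm → adequate.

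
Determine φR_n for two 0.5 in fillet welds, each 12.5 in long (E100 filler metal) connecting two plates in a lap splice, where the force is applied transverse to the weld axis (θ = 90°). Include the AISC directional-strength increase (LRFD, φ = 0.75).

φR_n ≈ 597 kips

E100XX → F_EXX = 100 ksi.
t_e = 0.707 × 0.5 = 0.3535 in; A_we = 0.3535 × 25 = 8.838 in².
Directional factor: 1.0 + 0.5 sin^1.5(90°) = 1.5.
F_nw = 0.6 × 100 × 1.5 = 90 ksi.
φR_n = 0.75 × 90 × 8.838 = 596.5 kips.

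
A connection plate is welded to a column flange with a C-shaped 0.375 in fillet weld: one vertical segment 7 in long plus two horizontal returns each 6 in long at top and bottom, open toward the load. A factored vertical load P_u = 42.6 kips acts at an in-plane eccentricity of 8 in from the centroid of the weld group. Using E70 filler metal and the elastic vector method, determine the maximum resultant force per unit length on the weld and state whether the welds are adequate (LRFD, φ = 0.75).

f_max ≈ 9.14 kip/in; NOT adequate

E70XX → F_EXX = 70 ksi.
Total weld length L_w = 19 in. Treat welds as unit-width lines.
Centroid: x̄ = 2×6×3 / 19 = 1.895 in from the vertical weld.
Polar moment about centroid: J = I_x + I_y = [7³/12 + 2×6×3.5²] + [7×1.895² + 2(6³/12 + 6×1.105²)] = 251.4 in³.
Direct shear f_v = P/L_w = 42.6 / 19 = 2.242 kip/in (vertical).
Torsion M = P·e = 42.6 × 8 = 340.8 kip·in.
Critical point at (x, y) = (4.105, 3.5) from centroid. f_tx = M·y/J = 4.745 kip/in; f_ty = M·x/J = 5.566 kip/in.
Resultant f_max = √[f_tx² + (f_v + f_ty)²] = √[4.745² + (2.242 + 5.566)²] = 9.137 kip/in.
Capacity per unit length: φr_n = 0.75 × 0.6 × 70 × (0.707 × 0.375) = 8.351 kip/in.
9.137 > 8.351 → NOT adequate.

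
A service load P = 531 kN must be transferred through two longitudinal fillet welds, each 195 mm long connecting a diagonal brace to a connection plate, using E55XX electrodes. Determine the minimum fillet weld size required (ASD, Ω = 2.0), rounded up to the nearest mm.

E55XX → F_EXX = 550 MPa.
Total weld length L = 390 mm.
Required throat t_e = P × Ω / (0.6 F_EXX × L) = 531 × 2.0 / (0.6 × 550 × 390 × 10⁻³) = 8.252 mm.
Required leg w = t_e / 0.707 = 11.67 mm → use 12 mm.

w = 12 mm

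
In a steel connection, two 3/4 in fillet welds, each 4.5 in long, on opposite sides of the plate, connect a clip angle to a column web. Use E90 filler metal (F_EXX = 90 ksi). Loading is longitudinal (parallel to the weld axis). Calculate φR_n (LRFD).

φR_n ≈ 193 kip

Effective throat t_e = 0.707 × 0.75 = 0.5302 in.
Total length L = 9 in; A_we = 0.5302 × 9 = 4.772 in².
F_nw = 0.6 F_EXX = 0.6 × 90 = 54 ksi.
φR_n = 0.75 × 54 × 4.772 = 193.3 kip.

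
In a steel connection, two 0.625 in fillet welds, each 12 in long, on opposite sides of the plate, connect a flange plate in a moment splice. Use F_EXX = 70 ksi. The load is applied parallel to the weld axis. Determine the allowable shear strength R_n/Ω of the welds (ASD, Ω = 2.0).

R_n/Ω ≈ 223 kip

Effective throat t_e = 0.707 × 0.625 = 0.4419 in.
Total length L = 24 in; A_we = 0.4419 × 24 = 10.6 in².
F_nw = 0.6 F_EXX = 0.6 × 70 = 42 ksi.
R_n = 42 × 10.6 = 445.4 kip; R_n/Ω = 445.4/2.0 = 222.7 kip.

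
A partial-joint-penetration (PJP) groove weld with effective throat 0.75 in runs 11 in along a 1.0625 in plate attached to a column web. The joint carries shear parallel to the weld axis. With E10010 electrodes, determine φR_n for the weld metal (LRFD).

E100XX → F_EXX = 100 ksi.
Effective throat (given) t_e = 0.75 in.
A_we = 0.75 × 11 = 8.25 in².
F_nw = 0.6 F_EXX = 60 ksi.
φR_n = 0.75 × 60 × 8.25 = 371.2 kips.

φR_n ≈ 371 kips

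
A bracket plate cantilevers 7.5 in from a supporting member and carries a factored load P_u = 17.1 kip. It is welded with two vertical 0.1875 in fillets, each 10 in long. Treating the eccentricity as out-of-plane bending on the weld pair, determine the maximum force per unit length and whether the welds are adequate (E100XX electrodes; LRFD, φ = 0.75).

f_max ≈ 3.94 kip/in; adequate

E100XX → F_EXX = 100 ksi.
L_w = 2 × 10 = 20 in; section modulus (unit throat) S = 2 × L²/6 = 33.33 in².
Direct shear f_v = P/L_w = 17.1/20 = 0.855 kip/in.
Moment M = P × e = 17.1 × 7.5 = 128.25 kip·in; bending f_b = M/S = 3.847 kip/in.
f_max = √(f_v² + f_b²) = √(0.855² + 3.847²) = 3.941 kip/in.
φr_n = 0.75 × 0.6 × 100 × (0.707 × 0.1875) = 5.965 kip/in → adequate.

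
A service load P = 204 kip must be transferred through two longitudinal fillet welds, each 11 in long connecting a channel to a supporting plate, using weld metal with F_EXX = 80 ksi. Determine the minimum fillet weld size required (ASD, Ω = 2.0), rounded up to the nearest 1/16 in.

Total weld length L = 22 in.
Required throat t_e = P × Ω / (0.6 F_EXX × L) = 204 × 2.0 / (0.6 × 80 × 22) = 0.3864 in.
Required leg w = t_e / 0.707 = 0.5465 in → use 9/16 in.

w = 9/16 in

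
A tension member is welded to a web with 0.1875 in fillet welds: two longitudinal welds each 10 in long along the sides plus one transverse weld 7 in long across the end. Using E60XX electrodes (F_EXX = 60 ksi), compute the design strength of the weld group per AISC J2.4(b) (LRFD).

t_e = 0.707 × 0.1875 = 0.1326 in.
R_nwl = 0.6 × 60 × 0.1326 × 20 = 95.44 kip (longitudinal, 2 welds).
R_nwt = 0.6 × 60 × 0.1326 × 7 = 33.41 kip (transverse, base value).
(i) R_nwl + R_nwt = 128.9 kip; (ii) 0.85 R_nwl + 1.5 R_nwt = 131.2 kip.
R_n = max = 131.2 kip [governs: (ii)]; φR_n = 98.43 kip.

φR_n ≈ 98.4 kip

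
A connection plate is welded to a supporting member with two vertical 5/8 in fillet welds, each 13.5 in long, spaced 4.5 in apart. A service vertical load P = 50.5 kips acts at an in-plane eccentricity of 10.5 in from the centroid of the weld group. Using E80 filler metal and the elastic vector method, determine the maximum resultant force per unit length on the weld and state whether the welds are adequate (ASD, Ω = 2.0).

f_max ≈ 7.7 kip/in; adequate

E80XX → F_EXX = 80 ksi.
Total weld length L_w = 27 in. Treat welds as unit-width lines.
Polar moment about centroid: J = 2[d³/12 + d(b/2)²] = 2[13.5³/12 + 13.5×2.25²] = 546.8 in³.
Direct shear f_v = P/L_w = 50.5 / 27 = 1.87 kip/in (vertical).
Torsion M = P·e = 50.5 × 10.5 = 530.25 kip·in.
Critical point at (x, y) = (2.25, 6.75) from centroid. f_tx = M·y/J = 6.546 kip/in; f_ty = M·x/J = 2.182 kip/in.
Resultant f_max = √[f_tx² + (f_v + f_ty)²] = √[6.546² + (1.87 + 2.182)²] = 7.699 kip/in.
Capacity per unit length: r_n/Ω = (1/2.0) × 0.6 × 80 × (0.707 × 0.625) = 10.6 kip/in.
7.699 ≤ 10.6 → adequate.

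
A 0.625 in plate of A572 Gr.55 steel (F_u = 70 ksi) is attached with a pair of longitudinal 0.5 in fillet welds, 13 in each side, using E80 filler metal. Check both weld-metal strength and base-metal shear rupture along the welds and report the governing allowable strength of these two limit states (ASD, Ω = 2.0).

E80XX → F_EXX = 80 ksi.
t_e = 0.707 × 0.5 = 0.3535 in; L = 26 in.
Weld metal: R_n/Ω = (1/2.0) × 0.6 × 80 × 0.3535 × 26 = 220.6 kip.
Base metal (shear rupture): R_n/Ω = (1/2.0) × 0.6 × 70 × 0.625 × 26 = 341.2 kip.
Governing: weld metal.

R_n/Ω ≈ 221 kip (weld metal governs)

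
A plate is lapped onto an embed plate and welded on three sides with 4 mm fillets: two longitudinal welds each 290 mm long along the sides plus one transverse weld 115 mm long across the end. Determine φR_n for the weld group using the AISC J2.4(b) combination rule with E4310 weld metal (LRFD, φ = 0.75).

E43XX → F_EXX = 430 MPa.
t_e = 0.707 × 4 = 2.828 mm.
R_nwl = 0.6 × 430 × 2.828 × 580 × 10⁻³ = 423.2 kN (longitudinal, 2 welds).
R_nwt = 0.6 × 430 × 2.828 × 115 × 10⁻³ = 83.91 kN (transverse, base value).
(i) R_nwl + R_nwt = 507.1 kN; (ii) 0.85 R_nwl + 1.5 R_nwt = 485.6 kN.
R_n = max = 507.1 kN [governs: (i)]; φR_n = 380.3 kN.

φR_n ≈ 380 kN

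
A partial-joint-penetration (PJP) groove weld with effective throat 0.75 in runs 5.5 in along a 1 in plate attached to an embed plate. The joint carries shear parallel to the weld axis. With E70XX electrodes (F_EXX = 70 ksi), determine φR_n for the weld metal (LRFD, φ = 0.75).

φR_n ≈ 130 kip

Effective throat (given) t_e = 0.75 in.
A_we = 0.75 × 5.5 = 4.125 in².
F_nw = 0.6 F_EXX = 42 ksi.
φR_n = 0.75 × 42 × 4.125 = 129.9 kip.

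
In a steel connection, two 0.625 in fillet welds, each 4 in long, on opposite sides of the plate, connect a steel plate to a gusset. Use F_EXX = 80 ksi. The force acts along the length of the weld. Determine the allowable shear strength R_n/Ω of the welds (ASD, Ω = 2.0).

R_n/Ω ≈ 84.8 kips

Effective throat t_e = 0.707 × 0.625 = 0.4419 in.
Total length L = 8 in; A_we = 0.4419 × 8 = 3.535 in².
F_nw = 0.6 F_EXX = 0.6 × 80 = 48 ksi.
R_n = 48 × 3.535 = 169.7 kips; R_n/Ω = 169.7/2.0 = 84.84 kips.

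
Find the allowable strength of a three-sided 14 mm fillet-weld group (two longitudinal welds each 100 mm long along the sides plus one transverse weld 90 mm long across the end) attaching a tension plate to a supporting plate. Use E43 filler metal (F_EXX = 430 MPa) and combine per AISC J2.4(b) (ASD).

t_e = 0.707 × 14 = 9.898 mm.
R_nwl = 0.6 × 430 × 9.898 × 200 × 10⁻³ = 510.7 kN (longitudinal, 2 welds).
R_nwt = 0.6 × 430 × 9.898 × 90 × 10⁻³ = 229.8 kN (transverse, base value).
(i) R_nwl + R_nwt = 740.6 kN; (ii) 0.85 R_nwl + 1.5 R_nwt = 778.9 kN.
R_n = max = 778.9 kN [governs: (ii)]; R_n/Ω = 389.4 kN.

R_n/Ω ≈ 389 kN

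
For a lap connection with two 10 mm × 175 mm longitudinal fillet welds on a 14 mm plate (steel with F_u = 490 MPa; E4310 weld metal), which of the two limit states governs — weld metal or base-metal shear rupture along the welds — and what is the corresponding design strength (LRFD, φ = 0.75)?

φR_n ≈ 479 kN (weld metal governs)

E43XX → F_EXX = 430 MPa.
t_e = 0.707 × 10 = 7.07 mm; L = 350 mm.
Weld metal: φR_n = 0.75 × 0.6 × 430 × 7.07 × 350 × 10⁻³ = 478.8 kN.
Base metal (shear rupture): φR_n = 0.75 × 0.6 × 490 × 14 × 350 × 10⁻³ = 1080 kN.
Governing: weld metal.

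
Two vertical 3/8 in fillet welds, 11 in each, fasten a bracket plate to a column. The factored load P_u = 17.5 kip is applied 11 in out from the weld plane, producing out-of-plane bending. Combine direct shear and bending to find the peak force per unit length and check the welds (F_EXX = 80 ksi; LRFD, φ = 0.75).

L_w = 2 × 11 = 22 in; section modulus (unit throat) S = 2 × L²/6 = 40.33 in².
Direct shear f_v = P/L_w = 17.5/22 = 0.7955 kip/in.
Moment M = P × e = 17.5 × 11 = 192.5 kip·in; bending f_b = M/S = 4.773 kip/in.
f_max = √(f_v² + f_b²) = √(0.7955² + 4.773²) = 4.839 kip/in.
φr_n = 0.75 × 0.6 × 80 × (0.707 × 0.375) = 9.544 kip/in → adequate.

f_max ≈ 4.84 kip/in; adequate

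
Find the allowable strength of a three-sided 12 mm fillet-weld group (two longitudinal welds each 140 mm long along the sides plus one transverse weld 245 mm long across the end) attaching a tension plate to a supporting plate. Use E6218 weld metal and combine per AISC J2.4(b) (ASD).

E62XX → F_EXX = 620 MPa.
t_e = 0.707 × 12 = 8.484 mm.
R_nwl = 0.6 × 620 × 8.484 × 280 × 10⁻³ = 883.7 kN (longitudinal, 2 welds).
R_nwt = 0.6 × 620 × 8.484 × 245 × 10⁻³ = 773.2 kN (transverse, base value).
(i) R_nwl + R_nwt = 1657 kN; (ii) 0.85 R_nwl + 1.5 R_nwt = 1911 kN.
R_n = max = 1911 kN [governs: (ii)]; R_n/Ω = 955.5 kN.

R_n/Ω ≈ 955 kN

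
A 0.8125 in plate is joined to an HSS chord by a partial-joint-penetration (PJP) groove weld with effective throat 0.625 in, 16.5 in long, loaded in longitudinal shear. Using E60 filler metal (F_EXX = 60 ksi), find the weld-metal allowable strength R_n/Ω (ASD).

R_n/Ω ≈ 186 kips

Effective throat (given) t_e = 0.625 in.
A_we = 0.625 × 16.5 = 10.31 in².
F_nw = 0.6 F_EXX = 36 ksi.
R_n/Ω = (36 × 10.31) / 2.0 = 185.6 kips.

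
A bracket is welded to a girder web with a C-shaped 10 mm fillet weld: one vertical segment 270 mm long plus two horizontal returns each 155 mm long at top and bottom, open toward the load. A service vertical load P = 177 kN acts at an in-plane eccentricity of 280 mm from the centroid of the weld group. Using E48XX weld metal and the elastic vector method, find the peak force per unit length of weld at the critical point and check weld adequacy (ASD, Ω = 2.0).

E48XX → F_EXX = 480 MPa.
Total weld length L_w = 580 mm. Treat welds as unit-width lines.
Centroid: x̄ = 2×155×77.5 / 580 = 41.42 mm from the vertical weld.
Polar moment about centroid: J = I_x + I_y = [270³/12 + 2×155×135²] + [270×41.42² + 2(155³/12 + 155×36.08²)] = 8777000 mm³.
Direct shear f_v = P/L_w = 177×10³ / 580 = 305.2 N/mm (vertical).
Torsion M = P·e = 177×10³ × 280 = 49560000 N·mm.
Critical point at (x, y) = (113.6, 135) from centroid. f_tx = M·y/J = 762.3 N/mm; f_ty = M·x/J = 641.3 N/mm.
Resultant f_max = √[f_tx² + (f_v + f_ty)²] = √[762.3² + (305.2 + 641.3)²] = 1215 N/mm.
Capacity per unit length: r_n/Ω = (1/2.0) × 0.6 × 480 × (0.707 × 10) = 1018 N/mm.
1215 > 1018 → NOT adequate.

f_max ≈ 1220 N/mm; NOT adequate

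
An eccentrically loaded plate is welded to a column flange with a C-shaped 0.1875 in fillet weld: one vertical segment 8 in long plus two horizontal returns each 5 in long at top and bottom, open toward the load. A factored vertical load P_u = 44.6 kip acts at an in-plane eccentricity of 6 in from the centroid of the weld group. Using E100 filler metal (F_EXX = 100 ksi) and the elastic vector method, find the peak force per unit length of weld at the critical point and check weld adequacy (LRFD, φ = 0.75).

Total weld length L_w = 18 in. Treat welds as unit-width lines.
Centroid: x̄ = 2×5×2.5 / 18 = 1.389 in from the vertical weld.
Polar moment about centroid: J = I_x + I_y = [8³/12 + 2×5×4²] + [8×1.389² + 2(5³/12 + 5×1.111²)] = 251.3 in³.
Direct shear f_v = P/L_w = 44.6 / 18 = 2.478 kip/in (vertical).
Torsion M = P·e = 44.6 × 6 = 267.6 kip·in.
Critical point at (x, y) = (3.611, 4) from centroid. f_tx = M·y/J = 4.26 kip/in; f_ty = M·x/J = 3.846 kip/in.
Resultant f_max = √[f_tx² + (f_v + f_ty)²] = √[4.26² + (2.478 + 3.846)²] = 7.624 kip/in.
Capacity per unit length: φr_n = 0.75 × 0.6 × 100 × (0.707 × 0.1875) = 5.965 kip/in.
7.624 > 5.965 → NOT adequate.

f_max ≈ 7.62 kip/in; NOT adequate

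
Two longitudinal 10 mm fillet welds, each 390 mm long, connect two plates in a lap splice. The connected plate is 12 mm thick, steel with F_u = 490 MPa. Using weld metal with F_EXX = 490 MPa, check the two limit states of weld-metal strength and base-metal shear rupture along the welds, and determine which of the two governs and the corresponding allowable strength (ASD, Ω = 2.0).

t_e = 0.707 × 10 = 7.07 mm; L = 780 mm.
Weld metal: R_n/Ω = (1/2.0) × 0.6 × 490 × 7.07 × 780 × 10⁻³ = 810.6 kN.
Base metal (shear rupture): R_n/Ω = (1/2.0) × 0.6 × 490 × 12 × 780 × 10⁻³ = 1376 kN.
Governing: weld metal.

R_n/Ω ≈ 811 kN (weld metal governs)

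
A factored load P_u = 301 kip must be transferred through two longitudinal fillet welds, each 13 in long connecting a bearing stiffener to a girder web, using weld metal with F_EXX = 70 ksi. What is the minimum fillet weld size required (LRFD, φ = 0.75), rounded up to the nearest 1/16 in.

w = 9/16 in

Total weld length L = 26 in.
Required throat t_e = P_u / (φ × 0.6 F_EXX × L) = 301 / (0.75 × 0.6 × 70 × 26) = 0.3675 in.
Required leg w = t_e / 0.707 = 0.5198 in → use 9/16 in.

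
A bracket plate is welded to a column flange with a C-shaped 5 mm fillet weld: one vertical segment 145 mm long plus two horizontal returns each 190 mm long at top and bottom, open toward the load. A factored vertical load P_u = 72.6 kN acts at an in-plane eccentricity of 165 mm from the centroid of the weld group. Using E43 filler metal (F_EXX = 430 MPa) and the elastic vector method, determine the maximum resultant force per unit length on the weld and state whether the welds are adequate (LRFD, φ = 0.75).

f_max ≈ 513 N/mm; adequate

Total weld length L_w = 525 mm. Treat welds as unit-width lines.
Centroid: x̄ = 2×190×95 / 525 = 68.76 mm from the vertical weld.
Polar moment about centroid: J = I_x + I_y = [145³/12 + 2×190×72.5²] + [145×68.76² + 2(190³/12 + 190×26.24²)] = 4342000 mm³.
Direct shear f_v = P/L_w = 72.6×10³ / 525 = 138.3 N/mm (vertical).
Torsion M = P·e = 72.6×10³ × 165 = 11979000 N·mm.
Critical point at (x, y) = (121.2, 72.5) from centroid. f_tx = M·y/J = 200 N/mm; f_ty = M·x/J = 334.5 N/mm.
Resultant f_max = √[f_tx² + (f_v + f_ty)²] = √[200² + (138.3 + 334.5)²] = 513.4 N/mm.
Capacity per unit length: φr_n = 0.75 × 0.6 × 430 × (0.707 × 5) = 684 N/mm.
513.4 ≤ 684 → adequate.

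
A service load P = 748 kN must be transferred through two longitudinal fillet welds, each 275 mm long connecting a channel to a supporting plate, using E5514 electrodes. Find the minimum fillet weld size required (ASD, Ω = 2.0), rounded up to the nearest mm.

E55XX → F_EXX = 550 MPa.
Total weld length L = 550 mm.
Required throat t_e = P × Ω / (0.6 F_EXX × L) = 748 × 2.0 / (0.6 × 550 × 550 × 10⁻³) = 8.242 mm.
Required leg w = t_e / 0.707 = 11.66 mm → use 12 mm.

w = 12 mm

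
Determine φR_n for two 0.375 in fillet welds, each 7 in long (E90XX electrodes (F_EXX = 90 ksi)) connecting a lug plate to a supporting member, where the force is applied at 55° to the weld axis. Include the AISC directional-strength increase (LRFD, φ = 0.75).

t_e = 0.707 × 0.375 = 0.2651 in; A_we = 0.2651 × 14 = 3.712 in².
Directional factor: 1.0 + 0.5 sin^1.5(55°) = 1.371.
F_nw = 0.6 × 90 × 1.371 = 74.02 ksi.
φR_n = 0.75 × 74.02 × 3.712 = 206.1 kips.

φR_n ≈ 206 kips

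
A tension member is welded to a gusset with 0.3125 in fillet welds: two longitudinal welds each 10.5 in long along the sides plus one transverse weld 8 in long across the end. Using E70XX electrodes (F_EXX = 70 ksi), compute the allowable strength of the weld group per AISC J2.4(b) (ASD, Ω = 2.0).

R_n/Ω ≈ 138 kip

t_e = 0.707 × 0.3125 = 0.2209 in.
R_nwl = 0.6 × 70 × 0.2209 × 21 = 194.9 kip (longitudinal, 2 welds).
R_nwt = 0.6 × 70 × 0.2209 × 8 = 74.23 kip (transverse, base value).
(i) R_nwl + R_nwt = 269.1 kip; (ii) 0.85 R_nwl + 1.5 R_nwt = 277 kip.
R_n = max = 277 kip [governs: (ii)]; R_n/Ω = 138.5 kip.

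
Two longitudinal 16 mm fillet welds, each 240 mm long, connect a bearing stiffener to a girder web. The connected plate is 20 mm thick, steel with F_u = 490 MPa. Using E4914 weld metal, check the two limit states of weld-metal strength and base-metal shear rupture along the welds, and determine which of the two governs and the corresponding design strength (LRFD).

E49XX → F_EXX = 490 MPa.
t_e = 0.707 × 16 = 11.31 mm; L = 480 mm.
Weld metal: φR_n = 0.75 × 0.6 × 490 × 11.31 × 480 × 10⁻³ = 1197 kN.
Base metal (shear rupture): φR_n = 0.75 × 0.6 × 490 × 20 × 480 × 10⁻³ = 2117 kN.
Governing: weld metal.

φR_n ≈ 1200 kN (weld metal governs)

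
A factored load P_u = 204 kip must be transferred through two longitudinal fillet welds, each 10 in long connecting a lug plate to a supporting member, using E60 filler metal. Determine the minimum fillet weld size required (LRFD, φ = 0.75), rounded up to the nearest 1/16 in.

w = 9/16 in

E60XX → F_EXX = 60 ksi.
Total weld length L = 20 in.
Required throat t_e = P_u / (φ × 0.6 F_EXX × L) = 204 / (0.75 × 0.6 × 60 × 20) = 0.3778 in.
Required leg w = t_e / 0.707 = 0.5343 in → use 9/16 in.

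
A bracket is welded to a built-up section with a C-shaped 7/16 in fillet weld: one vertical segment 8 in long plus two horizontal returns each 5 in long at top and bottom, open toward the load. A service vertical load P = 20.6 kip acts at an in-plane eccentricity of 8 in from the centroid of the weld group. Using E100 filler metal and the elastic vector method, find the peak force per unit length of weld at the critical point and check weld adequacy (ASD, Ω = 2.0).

f_max ≈ 4.38 kip/in; adequate

E100XX → F_EXX = 100 ksi.
Total weld length L_w = 18 in. Treat welds as unit-width lines.
Centroid: x̄ = 2×5×2.5 / 18 = 1.389 in from the vertical weld.
Polar moment about centroid: J = I_x + I_y = [8³/12 + 2×5×4²] + [8×1.389² + 2(5³/12 + 5×1.111²)] = 251.3 in³.
Direct shear f_v = P/L_w = 20.6 / 18 = 1.144 kip/in (vertical).
Torsion M = P·e = 20.6 × 8 = 164.8 kip·in.
Critical point at (x, y) = (3.611, 4) from centroid. f_tx = M·y/J = 2.623 kip/in; f_ty = M·x/J = 2.368 kip/in.
Resultant f_max = √[f_tx² + (f_v + f_ty)²] = √[2.623² + (1.144 + 2.368)²] = 4.384 kip/in.
Capacity per unit length: r_n/Ω = (1/2.0) × 0.6 × 100 × (0.707 × 0.4375) = 9.279 kip/in.
4.384 ≤ 9.279 → adequate.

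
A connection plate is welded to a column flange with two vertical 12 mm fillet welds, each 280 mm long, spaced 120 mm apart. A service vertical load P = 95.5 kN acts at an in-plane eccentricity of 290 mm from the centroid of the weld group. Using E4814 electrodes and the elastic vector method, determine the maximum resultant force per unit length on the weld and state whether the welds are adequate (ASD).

E48XX → F_EXX = 480 MPa.
Total weld length L_w = 560 mm. Treat welds as unit-width lines.
Polar moment about centroid: J = 2[d³/12 + d(b/2)²] = 2[280³/12 + 280×60²] = 5675000 mm³.
Direct shear f_v = P/L_w = 95.5×10³ / 560 = 170.5 N/mm (vertical).
Torsion M = P·e = 95.5×10³ × 290 = 27695000 N·mm.
Critical point at (x, y) = (60, 140) from centroid. f_tx = M·y/J = 683.3 N/mm; f_ty = M·x/J = 292.8 N/mm.
Resultant f_max = √[f_tx² + (f_v + f_ty)²] = √[683.3² + (170.5 + 292.8)²] = 825.6 N/mm.
Capacity per unit length: r_n/Ω = (1/2.0) × 0.6 × 480 × (0.707 × 12) = 1222 N/mm.
825.6 ≤ 1222 → adequate.

f_max ≈ 826 N/mm; adequate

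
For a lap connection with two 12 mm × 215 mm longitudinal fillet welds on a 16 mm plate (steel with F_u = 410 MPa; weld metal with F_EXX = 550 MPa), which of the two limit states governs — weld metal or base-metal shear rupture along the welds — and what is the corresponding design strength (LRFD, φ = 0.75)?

φR_n ≈ 903 kN (weld metal governs)

t_e = 0.707 × 12 = 8.484 mm; L = 430 mm.
Weld metal: φR_n = 0.75 × 0.6 × 550 × 8.484 × 430 × 10⁻³ = 902.9 kN.
Base metal (shear rupture): φR_n = 0.75 × 0.6 × 410 × 16 × 430 × 10⁻³ = 1269 kN.
Governing: weld metal.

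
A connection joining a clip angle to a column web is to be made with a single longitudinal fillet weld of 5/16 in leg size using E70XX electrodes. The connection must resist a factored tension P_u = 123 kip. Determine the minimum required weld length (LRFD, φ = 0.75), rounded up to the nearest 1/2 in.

E70XX → F_EXX = 70 ksi.
Throat t_e = 0.707 × 0.3125 = 0.2209 in.
φr_n = 0.75 × 0.6 × 70 × 0.2209 = 6.96 kip/in.
L_req = P_u / φr_n = 123 / 6.96 = 17.67 in total.
Round up → use L = 18 in.

L = 18 in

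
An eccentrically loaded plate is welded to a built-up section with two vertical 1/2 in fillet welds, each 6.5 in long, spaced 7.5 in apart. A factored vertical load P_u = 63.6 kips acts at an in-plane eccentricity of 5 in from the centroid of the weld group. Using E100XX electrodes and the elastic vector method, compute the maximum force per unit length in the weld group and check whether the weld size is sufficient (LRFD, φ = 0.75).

f_max ≈ 11.1 kip/in; adequate

E100XX → F_EXX = 100 ksi.
Total weld length L_w = 13 in. Treat welds as unit-width lines.
Polar moment about centroid: J = 2[d³/12 + d(b/2)²] = 2[6.5³/12 + 6.5×3.75²] = 228.6 in³.
Direct shear f_v = P/L_w = 63.6 / 13 = 4.892 kip/in (vertical).
Torsion M = P·e = 63.6 × 5 = 318 kip·in.
Critical point at (x, y) = (3.75, 3.25) from centroid. f_tx = M·y/J = 4.521 kip/in; f_ty = M·x/J = 5.217 kip/in.
Resultant f_max = √[f_tx² + (f_v + f_ty)²] = √[4.521² + (4.892 + 5.217)²] = 11.07 kip/in.
Capacity per unit length: φr_n = 0.75 × 0.6 × 100 × (0.707 × 0.5) = 15.91 kip/in.
11.07 ≤ 15.91 → adequate.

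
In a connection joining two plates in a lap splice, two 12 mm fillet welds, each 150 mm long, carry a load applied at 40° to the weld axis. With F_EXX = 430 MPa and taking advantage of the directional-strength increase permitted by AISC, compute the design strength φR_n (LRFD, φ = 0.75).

t_e = 0.707 × 12 = 8.484 mm; A_we = 8.484 × 300 = 2545 mm².
Directional factor: 1.0 + 0.5 sin^1.5(40°) = 1.258.
F_nw = 0.6 × 430 × 1.258 = 324.5 MPa.
φR_n = 0.75 × 324.5 × 2545 × 10⁻³ = 619.4 kN.

φR_n ≈ 619 kN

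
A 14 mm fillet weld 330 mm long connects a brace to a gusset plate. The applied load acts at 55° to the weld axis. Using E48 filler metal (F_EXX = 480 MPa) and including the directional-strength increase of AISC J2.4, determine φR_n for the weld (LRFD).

φR_n ≈ 967 kN

t_e = 0.707 × 14 = 9.898 mm; A_we = 9.898 × 330 = 3266 mm².
Directional factor: 1.0 + 0.5 sin^1.5(55°) = 1.371.
F_nw = 0.6 × 480 × 1.371 = 394.8 MPa.
φR_n = 0.75 × 394.8 × 3266 × 10⁻³ = 967.1 kN.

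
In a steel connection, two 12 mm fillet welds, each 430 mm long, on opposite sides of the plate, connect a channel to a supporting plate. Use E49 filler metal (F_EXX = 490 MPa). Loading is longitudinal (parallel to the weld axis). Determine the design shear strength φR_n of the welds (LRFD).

φR_n ≈ 1610 kN

Effective throat t_e = 0.707 × 12 = 8.484 mm.
Total length L = 860 mm; A_we = 8.484 × 860 = 7296 mm².
F_nw = 0.6 F_EXX = 0.6 × 490 = 294 MPa.
φR_n = 0.75 × 294 × 7296 × 10⁻³ = 1609 kN.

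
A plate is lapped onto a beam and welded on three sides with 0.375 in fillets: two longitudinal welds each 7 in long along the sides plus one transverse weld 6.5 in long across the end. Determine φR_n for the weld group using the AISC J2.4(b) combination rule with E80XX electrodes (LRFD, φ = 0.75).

E80XX → F_EXX = 80 ksi.
t_e = 0.707 × 0.375 = 0.2651 in.
R_nwl = 0.6 × 80 × 0.2651 × 14 = 178.2 kips (longitudinal, 2 welds).
R_nwt = 0.6 × 80 × 0.2651 × 6.5 = 82.72 kips (transverse, base value).
(i) R_nwl + R_nwt = 260.9 kips; (ii) 0.85 R_nwl + 1.5 R_nwt = 275.5 kips.
R_n = max = 275.5 kips [governs: (ii)]; φR_n = 206.6 kips.

φR_n ≈ 207 kips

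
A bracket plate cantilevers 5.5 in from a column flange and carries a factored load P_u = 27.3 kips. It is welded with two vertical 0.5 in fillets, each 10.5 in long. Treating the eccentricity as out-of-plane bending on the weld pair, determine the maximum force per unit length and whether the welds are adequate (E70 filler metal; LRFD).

f_max ≈ 4.29 kip/in; adequate

E70XX → F_EXX = 70 ksi.
L_w = 2 × 10.5 = 21 in; section modulus (unit throat) S = 2 × L²/6 = 36.75 in².
Direct shear f_v = P/L_w = 27.3/21 = 1.3 kip/in.
Moment M = P × e = 27.3 × 5.5 = 150.15 kip·in; bending f_b = M/S = 4.086 kip/in.
f_max = √(f_v² + f_b²) = √(1.3² + 4.086²) = 4.288 kip/in.
φr_n = 0.75 × 0.6 × 70 × (0.707 × 0.5) = 11.14 kip/in → adequate.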